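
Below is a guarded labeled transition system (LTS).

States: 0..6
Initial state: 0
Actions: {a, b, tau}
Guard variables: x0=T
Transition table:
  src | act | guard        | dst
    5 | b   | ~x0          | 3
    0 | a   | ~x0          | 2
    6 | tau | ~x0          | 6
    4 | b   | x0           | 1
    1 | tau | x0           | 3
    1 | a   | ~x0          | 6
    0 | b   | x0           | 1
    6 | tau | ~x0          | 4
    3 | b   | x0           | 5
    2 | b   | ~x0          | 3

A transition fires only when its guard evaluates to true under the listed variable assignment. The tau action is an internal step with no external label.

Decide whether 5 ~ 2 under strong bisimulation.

Bisimulation quotient by refinement:
  round 0: {{0,1,2,3,4,5,6}}
  round 1: {{0,3,4},{1},{2,5,6}}
  round 2: {{0,4},{1},{2,5,6},{3}}
stable after 3 split(s): 4 block(s)
class of 5: {2,5,6}; class of 2: {2,5,6}

Answer: BISIMILAR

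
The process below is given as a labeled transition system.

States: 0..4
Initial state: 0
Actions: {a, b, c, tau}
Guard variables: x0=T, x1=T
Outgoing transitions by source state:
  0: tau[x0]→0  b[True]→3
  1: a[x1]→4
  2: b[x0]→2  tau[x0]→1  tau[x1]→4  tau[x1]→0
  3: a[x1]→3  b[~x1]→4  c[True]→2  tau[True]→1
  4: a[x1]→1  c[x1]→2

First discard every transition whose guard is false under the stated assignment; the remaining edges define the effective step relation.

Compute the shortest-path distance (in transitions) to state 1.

Layered search for 1:
  L0 = {0}
  L1 = {3}
  L2 = {1,2}
1 enters at depth 2; path b·tau

Answer: 2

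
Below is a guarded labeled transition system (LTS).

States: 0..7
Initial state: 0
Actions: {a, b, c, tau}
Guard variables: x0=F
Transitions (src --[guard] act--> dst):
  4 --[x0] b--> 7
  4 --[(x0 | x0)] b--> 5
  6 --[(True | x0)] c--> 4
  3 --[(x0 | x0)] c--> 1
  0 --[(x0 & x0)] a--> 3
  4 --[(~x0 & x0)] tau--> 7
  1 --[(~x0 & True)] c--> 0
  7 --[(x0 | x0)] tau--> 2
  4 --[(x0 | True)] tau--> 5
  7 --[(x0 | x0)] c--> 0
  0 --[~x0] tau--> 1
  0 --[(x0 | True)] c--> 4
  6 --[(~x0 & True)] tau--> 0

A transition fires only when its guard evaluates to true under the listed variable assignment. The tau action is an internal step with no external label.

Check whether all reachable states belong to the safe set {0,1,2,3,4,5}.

Safe = {0,1,2,3,4,5}
R = {0,1,4,5}
  0: ✓
  1: ✓
  4: ✓
  5: ✓

Answer: INVARIANT HOLDS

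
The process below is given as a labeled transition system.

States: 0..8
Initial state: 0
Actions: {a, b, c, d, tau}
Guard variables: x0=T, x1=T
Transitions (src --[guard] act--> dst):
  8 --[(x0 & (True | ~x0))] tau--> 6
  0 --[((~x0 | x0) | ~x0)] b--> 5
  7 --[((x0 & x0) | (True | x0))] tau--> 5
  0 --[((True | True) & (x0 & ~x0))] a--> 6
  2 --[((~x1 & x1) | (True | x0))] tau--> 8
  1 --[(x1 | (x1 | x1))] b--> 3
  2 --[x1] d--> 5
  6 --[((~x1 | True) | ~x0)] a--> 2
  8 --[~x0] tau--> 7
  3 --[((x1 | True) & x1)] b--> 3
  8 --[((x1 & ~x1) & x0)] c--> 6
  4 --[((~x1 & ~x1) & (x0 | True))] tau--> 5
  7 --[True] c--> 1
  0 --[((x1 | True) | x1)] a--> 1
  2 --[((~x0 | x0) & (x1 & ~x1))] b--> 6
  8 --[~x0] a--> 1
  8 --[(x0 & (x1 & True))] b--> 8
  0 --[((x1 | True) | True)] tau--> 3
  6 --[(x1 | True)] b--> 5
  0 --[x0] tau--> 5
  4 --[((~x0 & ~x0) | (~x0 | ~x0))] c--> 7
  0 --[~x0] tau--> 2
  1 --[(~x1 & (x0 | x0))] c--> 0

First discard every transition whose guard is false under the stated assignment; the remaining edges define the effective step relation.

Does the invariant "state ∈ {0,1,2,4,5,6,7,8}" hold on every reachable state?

Answer: INVARIANT VIOLATED at state 3

Trace:
Inv-set: {0,1,2,4,5,6,7,8}
Reach set: {0,1,3,5}
  0: ✓
  1: ✓
  3: outside
  5: ✓
witness against invariant: tau → 3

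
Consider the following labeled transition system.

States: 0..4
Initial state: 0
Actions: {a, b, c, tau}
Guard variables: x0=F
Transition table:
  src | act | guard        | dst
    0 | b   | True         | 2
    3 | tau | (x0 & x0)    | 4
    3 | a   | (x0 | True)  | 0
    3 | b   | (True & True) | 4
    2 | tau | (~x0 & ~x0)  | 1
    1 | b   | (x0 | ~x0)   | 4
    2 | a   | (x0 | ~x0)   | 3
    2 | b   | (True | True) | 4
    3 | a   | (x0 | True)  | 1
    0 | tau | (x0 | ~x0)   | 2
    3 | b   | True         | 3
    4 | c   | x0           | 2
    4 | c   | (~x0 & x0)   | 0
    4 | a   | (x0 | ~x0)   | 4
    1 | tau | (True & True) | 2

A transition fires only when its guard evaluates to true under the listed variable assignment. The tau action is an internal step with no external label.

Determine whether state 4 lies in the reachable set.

Guard filter leaves 12 enabled edge(s).
depth 0: {0}
depth 1: {2}  cumulative {0,2}
depth 2: {1,3,4}  cumulative {0,1,2,3,4}
Reach set: {0,1,2,3,4}
witness 4: b·b

Answer: REACHABLE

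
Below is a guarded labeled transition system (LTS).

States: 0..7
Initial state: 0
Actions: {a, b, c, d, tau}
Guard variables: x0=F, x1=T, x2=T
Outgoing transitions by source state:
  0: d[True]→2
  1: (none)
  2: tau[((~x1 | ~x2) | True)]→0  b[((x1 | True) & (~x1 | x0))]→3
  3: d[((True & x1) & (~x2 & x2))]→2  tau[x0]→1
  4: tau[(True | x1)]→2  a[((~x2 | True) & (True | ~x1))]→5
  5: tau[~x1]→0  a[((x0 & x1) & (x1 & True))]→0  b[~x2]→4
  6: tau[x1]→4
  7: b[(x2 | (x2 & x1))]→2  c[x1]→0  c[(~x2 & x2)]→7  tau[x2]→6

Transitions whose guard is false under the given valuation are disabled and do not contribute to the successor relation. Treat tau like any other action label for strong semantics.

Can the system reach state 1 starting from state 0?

Answer: UNREACHABLE

Analysis:
Guard filter leaves 8 enabled edge(s).
depth 0: {0}
depth 1: {2}  now seen {0,2}
Reach set: {0,2}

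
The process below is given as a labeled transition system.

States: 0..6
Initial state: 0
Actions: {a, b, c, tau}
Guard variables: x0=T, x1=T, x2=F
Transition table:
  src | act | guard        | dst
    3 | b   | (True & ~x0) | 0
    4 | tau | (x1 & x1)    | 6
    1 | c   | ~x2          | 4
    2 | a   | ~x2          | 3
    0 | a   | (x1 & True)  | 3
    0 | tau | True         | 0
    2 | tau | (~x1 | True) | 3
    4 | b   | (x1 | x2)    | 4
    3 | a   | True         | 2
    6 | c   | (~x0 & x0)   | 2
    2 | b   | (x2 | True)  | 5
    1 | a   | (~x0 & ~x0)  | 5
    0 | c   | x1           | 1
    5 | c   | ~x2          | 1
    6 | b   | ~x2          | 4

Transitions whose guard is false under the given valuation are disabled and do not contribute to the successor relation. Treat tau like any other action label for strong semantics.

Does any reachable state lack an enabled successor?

R = {0,1,2,3,4,5,6}
  0: a→3  c→1  tau→0  [3 out]
  1: c→4  [1 out]
  2: a→3  b→5  tau→3  [3 out]
  3: a→2  [1 out]
  4: b→4  tau→6  [2 out]
  5: c→1  [1 out]
  6: b→4  [1 out]

Answer: DEADLOCK-FREE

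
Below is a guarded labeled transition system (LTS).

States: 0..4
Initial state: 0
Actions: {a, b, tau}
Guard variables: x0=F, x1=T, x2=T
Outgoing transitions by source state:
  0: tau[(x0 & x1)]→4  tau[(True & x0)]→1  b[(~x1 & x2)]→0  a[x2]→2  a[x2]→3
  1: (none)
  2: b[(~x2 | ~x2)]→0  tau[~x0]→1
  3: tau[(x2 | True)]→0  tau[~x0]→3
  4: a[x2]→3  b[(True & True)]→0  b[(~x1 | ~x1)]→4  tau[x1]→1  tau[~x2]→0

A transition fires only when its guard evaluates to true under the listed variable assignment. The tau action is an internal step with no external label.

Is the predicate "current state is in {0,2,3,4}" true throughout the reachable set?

Answer: INVARIANT VIOLATED at state 1

Trace:
Allowed set {0,2,3,4}
Reach set: {0,1,2,3}
  0: ✓
  1: outside
  2: ✓
  3: ✓
reach 1 via a·tau — violates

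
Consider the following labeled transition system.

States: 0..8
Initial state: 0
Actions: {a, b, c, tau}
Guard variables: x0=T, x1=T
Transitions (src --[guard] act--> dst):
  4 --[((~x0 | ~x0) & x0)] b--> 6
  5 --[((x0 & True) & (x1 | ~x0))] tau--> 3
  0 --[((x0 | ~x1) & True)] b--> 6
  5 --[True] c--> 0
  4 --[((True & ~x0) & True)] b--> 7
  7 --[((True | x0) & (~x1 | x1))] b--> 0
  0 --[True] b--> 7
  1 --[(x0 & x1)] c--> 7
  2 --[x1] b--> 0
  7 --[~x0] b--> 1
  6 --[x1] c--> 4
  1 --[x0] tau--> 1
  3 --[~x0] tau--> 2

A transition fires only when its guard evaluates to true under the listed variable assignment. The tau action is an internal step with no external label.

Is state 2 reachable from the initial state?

Answer: UNREACHABLE

Trace:
9 transition(s) survive guard evaluation.
Layer 0: {0}
Layer 1: {6,7}  cumulative {0,6,7}
Layer 2: {4}  cumulative {0,4,6,7}
Reachable = {0,4,6,7}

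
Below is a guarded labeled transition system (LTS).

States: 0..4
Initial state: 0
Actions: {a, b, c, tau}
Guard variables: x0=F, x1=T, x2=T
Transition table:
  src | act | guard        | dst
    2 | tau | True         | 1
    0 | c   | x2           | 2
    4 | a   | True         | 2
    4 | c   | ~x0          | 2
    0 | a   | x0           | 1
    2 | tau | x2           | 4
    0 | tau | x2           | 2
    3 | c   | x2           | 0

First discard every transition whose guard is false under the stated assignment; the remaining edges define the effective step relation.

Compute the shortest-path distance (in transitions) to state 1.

Layered search for 1:
  depth 0: {0}
  depth 1: {2}
  depth 2: {1,4}
first hit 1 at d=2 via c·tau

Answer: 2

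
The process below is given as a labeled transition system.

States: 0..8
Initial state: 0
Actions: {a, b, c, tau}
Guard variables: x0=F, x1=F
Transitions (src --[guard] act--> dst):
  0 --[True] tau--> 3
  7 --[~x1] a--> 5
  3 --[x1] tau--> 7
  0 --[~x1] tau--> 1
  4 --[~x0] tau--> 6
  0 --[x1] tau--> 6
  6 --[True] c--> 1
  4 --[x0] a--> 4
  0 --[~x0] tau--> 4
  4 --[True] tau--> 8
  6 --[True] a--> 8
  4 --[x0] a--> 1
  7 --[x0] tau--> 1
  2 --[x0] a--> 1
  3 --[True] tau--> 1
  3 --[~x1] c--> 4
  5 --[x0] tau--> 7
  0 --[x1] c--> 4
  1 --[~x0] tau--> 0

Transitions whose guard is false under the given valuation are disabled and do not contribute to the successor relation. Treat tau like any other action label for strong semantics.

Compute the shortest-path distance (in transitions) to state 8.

Answer: 2

Trace:
Layered search for 8:
  depth 0: {0}
  depth 1: {1,3,4}
  depth 2: {6,8}
depth(8)=2, e.g. tau·tau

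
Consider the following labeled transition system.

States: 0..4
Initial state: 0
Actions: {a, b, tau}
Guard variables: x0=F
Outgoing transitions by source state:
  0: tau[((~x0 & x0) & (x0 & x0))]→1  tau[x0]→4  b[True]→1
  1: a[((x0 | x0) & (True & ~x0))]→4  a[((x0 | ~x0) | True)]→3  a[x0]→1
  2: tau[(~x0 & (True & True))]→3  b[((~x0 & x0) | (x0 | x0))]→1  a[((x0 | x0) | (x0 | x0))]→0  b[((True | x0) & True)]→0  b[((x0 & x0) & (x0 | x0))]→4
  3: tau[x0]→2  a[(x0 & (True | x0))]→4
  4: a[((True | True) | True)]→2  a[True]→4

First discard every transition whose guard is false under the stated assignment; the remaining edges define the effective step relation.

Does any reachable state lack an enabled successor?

Answer: DEADLOCK at state 3

Trace:
Reachable = {0,1,3}
  0: b→1  [deg 1]
  1: a→3  [deg 1]
  3: ∅  [no exit]
witness 3: b·a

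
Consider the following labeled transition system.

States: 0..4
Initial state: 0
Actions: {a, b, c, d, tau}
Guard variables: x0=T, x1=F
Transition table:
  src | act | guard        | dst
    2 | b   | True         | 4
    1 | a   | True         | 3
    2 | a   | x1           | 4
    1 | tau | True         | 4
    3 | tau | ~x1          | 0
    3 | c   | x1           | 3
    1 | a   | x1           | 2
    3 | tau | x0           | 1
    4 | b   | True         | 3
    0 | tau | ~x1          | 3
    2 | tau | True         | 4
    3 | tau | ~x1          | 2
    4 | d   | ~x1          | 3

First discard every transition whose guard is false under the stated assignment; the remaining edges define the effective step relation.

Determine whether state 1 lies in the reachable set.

Answer: REACHABLE

Working:
Guard filter leaves 10 enabled edge(s).
Layer 0: {0}
Layer 1: {3}  cumulative {0,3}
Layer 2: {1,2}  cumulative {0,1,2,3}
Layer 3: {4}  cumulative {0,1,2,3,4}
Reach set: {0,1,2,3,4}
Path to 1: tau·tau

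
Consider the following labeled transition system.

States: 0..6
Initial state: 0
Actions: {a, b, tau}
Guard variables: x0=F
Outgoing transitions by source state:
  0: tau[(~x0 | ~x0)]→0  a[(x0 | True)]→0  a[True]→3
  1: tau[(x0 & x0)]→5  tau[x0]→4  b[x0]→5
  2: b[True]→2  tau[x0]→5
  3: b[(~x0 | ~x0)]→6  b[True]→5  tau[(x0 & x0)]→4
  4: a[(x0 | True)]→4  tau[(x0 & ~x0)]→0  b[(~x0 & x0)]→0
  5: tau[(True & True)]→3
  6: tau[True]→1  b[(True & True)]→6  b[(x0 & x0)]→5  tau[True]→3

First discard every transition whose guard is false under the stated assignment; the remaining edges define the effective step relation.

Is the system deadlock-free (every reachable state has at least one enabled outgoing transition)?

Answer: DEADLOCK at state 1

Analysis:
R = {0,1,3,5,6}
  0: a→0  a→3  tau→0  [3 out]
  1: ∅  [no exit]
  3: b→5  b→6  [2 out]
  5: tau→3  [1 out]
  6: b→6  tau→1  tau→3  [3 out]
trace reaching 1: a·b·tau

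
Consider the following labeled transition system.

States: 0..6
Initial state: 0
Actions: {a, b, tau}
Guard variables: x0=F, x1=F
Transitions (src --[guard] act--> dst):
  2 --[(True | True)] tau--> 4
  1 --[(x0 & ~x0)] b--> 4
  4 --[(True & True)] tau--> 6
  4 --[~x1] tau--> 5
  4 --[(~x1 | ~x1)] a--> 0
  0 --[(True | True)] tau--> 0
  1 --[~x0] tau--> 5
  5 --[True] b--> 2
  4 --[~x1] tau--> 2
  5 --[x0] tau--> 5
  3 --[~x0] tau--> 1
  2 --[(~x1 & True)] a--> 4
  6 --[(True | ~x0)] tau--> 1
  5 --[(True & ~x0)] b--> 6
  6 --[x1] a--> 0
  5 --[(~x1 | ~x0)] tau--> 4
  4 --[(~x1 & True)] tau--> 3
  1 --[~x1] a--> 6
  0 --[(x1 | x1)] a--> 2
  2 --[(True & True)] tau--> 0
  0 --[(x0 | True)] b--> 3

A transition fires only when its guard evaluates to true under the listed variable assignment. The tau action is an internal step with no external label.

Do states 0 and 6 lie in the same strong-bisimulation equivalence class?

Answer: NOT BISIMILAR

Trace:
Compute ~ classes (split until stable):
  round 0: {{0,1,2,3,4,5,6}}
  round 1: {{0,5},{1,2,4},{3,6}}
  round 2: {{0},{1},{2},{3,6},{4},{5}}
Fixed point at round 3; 6 class(es).
0∈{0}, 6∈{3,6}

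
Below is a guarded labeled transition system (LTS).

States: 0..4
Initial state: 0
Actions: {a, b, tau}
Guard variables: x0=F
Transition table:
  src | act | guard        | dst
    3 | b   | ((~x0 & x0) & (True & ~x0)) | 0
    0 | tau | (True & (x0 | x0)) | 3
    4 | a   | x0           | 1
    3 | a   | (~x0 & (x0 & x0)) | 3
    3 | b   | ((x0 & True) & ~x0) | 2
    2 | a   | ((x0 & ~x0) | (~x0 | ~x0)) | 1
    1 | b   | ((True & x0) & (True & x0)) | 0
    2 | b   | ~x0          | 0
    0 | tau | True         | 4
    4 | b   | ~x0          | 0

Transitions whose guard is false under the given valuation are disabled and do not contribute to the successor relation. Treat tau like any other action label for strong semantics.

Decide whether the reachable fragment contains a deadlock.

R = {0,4}
  0: tau→4  [deg 1]
  4: b→0  [deg 1]

Answer: DEADLOCK-FREE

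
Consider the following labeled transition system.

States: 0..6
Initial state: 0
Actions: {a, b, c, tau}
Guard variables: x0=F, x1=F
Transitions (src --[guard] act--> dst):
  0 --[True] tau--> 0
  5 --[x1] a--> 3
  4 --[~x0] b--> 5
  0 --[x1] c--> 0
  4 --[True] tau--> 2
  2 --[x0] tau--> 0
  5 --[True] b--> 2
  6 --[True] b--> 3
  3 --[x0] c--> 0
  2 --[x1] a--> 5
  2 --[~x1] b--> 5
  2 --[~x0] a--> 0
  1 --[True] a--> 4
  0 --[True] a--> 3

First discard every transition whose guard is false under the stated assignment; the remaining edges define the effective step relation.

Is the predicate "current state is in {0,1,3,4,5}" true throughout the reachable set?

Answer: INVARIANT HOLDS

Analysis:
Safe = {0,1,3,4,5}
R = {0,3}
  0: ✓
  3: ✓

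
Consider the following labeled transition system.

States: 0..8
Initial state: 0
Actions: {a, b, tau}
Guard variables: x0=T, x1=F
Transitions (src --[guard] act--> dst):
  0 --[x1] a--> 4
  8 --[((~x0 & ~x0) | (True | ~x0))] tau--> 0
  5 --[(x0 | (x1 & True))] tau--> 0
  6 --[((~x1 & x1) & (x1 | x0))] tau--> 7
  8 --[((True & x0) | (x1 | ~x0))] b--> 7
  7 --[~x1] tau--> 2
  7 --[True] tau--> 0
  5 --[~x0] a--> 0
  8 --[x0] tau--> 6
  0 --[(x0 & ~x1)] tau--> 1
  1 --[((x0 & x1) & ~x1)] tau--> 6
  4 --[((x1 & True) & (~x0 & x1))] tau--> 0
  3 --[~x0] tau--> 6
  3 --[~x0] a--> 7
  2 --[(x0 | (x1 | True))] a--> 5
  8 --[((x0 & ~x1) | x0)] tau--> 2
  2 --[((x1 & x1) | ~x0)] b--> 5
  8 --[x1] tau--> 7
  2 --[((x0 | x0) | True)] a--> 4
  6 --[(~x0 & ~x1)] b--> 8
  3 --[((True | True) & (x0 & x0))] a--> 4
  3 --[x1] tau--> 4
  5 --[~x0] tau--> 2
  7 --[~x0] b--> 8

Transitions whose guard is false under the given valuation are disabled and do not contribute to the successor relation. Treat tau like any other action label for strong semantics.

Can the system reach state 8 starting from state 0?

Answer: UNREACHABLE

Trace:
After dropping false guards: 11 live edges.
L0 = {0}
L1 = {1}  total {0,1}
R = {0,1}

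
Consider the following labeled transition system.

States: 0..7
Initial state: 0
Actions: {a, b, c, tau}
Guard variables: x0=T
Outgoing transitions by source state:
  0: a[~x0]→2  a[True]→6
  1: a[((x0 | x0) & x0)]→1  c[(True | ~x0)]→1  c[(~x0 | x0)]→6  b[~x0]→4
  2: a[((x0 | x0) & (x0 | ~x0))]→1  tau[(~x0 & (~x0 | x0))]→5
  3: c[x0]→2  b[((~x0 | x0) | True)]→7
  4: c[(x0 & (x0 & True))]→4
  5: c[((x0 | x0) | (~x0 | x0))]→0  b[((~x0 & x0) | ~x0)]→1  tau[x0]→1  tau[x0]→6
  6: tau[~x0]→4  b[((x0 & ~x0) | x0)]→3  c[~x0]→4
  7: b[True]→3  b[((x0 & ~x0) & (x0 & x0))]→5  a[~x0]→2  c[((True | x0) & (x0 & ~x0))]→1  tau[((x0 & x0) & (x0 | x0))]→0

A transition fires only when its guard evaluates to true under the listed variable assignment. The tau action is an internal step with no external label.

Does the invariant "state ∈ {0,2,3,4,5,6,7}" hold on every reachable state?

Inv-set: {0,2,3,4,5,6,7}
Reach set: {0,1,2,3,6,7}
  0: safe
  1: ✗ unsafe
  2: safe
  3: safe
  6: safe
  7: safe
witness against invariant: a·b·c·a → 1

Answer: INVARIANT VIOLATED at state 1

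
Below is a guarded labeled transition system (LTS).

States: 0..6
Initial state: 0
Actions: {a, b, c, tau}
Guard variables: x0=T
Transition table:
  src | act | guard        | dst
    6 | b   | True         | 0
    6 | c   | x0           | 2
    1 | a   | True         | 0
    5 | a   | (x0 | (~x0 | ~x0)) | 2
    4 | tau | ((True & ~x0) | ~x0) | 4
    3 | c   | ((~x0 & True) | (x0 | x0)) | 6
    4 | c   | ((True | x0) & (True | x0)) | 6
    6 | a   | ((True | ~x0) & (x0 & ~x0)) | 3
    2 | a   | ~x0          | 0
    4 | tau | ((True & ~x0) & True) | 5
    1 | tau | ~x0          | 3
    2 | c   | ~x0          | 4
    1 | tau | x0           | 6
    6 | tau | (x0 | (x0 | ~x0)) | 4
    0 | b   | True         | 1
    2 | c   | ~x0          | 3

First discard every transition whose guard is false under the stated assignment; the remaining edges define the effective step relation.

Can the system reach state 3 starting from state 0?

Answer: UNREACHABLE

Trace:
After dropping false guards: 9 live edges.
depth 0: {0}
depth 1: {1}  total {0,1}
depth 2: {6}  total {0,1,6}
depth 3: {2,4}  total {0,1,2,4,6}
R = {0,1,2,4,6}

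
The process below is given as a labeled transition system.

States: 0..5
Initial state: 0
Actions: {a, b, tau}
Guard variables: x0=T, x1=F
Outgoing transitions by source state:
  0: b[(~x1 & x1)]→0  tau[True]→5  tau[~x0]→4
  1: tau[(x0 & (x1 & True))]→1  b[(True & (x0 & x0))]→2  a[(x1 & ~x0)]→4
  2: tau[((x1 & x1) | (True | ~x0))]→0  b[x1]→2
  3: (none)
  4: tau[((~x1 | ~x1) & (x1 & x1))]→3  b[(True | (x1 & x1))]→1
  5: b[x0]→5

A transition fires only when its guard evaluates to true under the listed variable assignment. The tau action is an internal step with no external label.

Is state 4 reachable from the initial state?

Answer: UNREACHABLE

Working:
After dropping false guards: 5 live edges.
depth 0: {0}
depth 1: {5}  cumulative {0,5}
Reachable = {0,5}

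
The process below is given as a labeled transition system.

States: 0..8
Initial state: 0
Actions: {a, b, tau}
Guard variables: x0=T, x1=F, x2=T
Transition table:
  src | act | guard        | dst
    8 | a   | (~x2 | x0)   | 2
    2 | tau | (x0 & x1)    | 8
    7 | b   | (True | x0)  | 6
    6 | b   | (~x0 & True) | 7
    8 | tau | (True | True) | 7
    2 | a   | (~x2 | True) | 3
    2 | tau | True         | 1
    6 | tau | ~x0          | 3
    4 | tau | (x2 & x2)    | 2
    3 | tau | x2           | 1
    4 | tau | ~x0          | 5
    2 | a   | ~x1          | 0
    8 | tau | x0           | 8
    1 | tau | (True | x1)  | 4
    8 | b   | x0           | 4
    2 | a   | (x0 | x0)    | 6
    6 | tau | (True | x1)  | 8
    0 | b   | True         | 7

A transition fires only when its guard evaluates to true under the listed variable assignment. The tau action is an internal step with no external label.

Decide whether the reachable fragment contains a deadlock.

Answer: DEADLOCK-FREE

Working:
Reach set: {0,1,2,3,4,6,7,8}
  0: b→7  [1 out]
  1: tau→4  [1 out]
  2: a→0  a→3  a→6  tau→1  [4 out]
  3: tau→1  [1 out]
  4: tau→2  [1 out]
  6: tau→8  [1 out]
  7: b→6  [1 out]
  8: a→2  b→4  tau→7  tau→8  [4 out]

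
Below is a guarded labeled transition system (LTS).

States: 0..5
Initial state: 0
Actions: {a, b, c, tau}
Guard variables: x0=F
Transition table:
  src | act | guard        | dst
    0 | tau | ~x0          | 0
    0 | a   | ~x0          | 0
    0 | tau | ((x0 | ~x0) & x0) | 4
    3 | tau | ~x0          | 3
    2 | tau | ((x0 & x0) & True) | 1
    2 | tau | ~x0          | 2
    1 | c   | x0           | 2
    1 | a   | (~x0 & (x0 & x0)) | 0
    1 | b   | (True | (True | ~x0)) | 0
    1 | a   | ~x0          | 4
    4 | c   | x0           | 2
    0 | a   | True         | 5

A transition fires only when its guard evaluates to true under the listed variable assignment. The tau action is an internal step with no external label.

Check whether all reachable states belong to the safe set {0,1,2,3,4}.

Safe = {0,1,2,3,4}
R = {0,5}
  0: ok
  5: ✗ unsafe
reach 5 via a — violates

Answer: INVARIANT VIOLATED at state 5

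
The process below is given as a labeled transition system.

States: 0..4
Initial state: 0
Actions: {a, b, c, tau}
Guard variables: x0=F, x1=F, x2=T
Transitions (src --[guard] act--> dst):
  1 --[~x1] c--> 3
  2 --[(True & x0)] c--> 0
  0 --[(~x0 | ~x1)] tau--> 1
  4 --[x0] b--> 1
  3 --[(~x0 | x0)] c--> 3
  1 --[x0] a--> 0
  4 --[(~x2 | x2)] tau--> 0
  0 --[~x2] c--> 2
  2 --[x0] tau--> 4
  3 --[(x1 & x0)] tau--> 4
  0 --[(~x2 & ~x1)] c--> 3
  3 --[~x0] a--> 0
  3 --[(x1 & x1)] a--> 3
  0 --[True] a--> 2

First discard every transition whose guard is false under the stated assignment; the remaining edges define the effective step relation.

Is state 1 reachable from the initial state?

Answer: REACHABLE

Analysis:
Guard filter leaves 6 enabled edge(s).
L0 = {0}
L1 = {1,2}  cumulative {0,1,2}
L2 = {3}  cumulative {0,1,2,3}
R = {0,1,2,3}
witness 1: tau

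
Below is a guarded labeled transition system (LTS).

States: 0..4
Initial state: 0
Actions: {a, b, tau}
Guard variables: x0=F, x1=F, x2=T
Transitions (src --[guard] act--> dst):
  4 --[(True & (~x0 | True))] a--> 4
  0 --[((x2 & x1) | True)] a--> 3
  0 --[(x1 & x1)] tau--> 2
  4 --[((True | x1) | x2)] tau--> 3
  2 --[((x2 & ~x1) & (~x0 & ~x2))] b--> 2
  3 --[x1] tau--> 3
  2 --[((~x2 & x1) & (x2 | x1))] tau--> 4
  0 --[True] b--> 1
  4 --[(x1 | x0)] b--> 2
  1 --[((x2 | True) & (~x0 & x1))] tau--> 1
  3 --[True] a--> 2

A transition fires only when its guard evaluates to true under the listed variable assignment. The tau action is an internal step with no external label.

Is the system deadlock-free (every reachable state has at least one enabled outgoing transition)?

Reachable = {0,1,2,3}
  0: a→3  b→1  [2 out]
  1: ∅  [deadlock]
  2: ∅  [deadlock]
  3: a→2  [1 out]
trace reaching 1: b

Answer: DEADLOCK at state 1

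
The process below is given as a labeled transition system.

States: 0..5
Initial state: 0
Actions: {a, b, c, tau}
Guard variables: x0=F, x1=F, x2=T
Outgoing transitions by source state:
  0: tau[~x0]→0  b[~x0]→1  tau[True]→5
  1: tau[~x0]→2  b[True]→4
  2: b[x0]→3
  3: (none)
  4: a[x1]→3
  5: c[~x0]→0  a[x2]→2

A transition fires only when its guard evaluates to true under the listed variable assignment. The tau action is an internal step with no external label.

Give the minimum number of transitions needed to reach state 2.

Answer: 2

Working:
Breadth-first toward 2:
  depth 0: {0}
  depth 1: {1,5}
  depth 2: {2,4}
2 enters at depth 2; path b·tau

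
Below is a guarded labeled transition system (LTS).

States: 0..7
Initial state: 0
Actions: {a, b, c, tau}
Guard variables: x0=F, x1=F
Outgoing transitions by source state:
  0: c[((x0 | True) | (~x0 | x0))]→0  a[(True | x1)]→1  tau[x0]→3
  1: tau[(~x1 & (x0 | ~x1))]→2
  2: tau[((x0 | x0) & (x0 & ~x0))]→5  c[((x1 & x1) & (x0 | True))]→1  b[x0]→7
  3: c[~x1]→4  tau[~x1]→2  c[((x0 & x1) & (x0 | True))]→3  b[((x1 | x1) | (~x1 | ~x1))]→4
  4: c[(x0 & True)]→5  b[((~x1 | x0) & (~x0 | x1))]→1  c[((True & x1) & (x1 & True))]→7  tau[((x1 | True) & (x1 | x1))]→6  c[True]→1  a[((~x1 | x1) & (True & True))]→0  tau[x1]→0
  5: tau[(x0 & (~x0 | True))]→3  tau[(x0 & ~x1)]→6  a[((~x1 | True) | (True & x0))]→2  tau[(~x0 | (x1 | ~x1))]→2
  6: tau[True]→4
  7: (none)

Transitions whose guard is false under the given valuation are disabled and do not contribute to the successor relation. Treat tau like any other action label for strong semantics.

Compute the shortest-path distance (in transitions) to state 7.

Answer: UNREACHABLE

Analysis:
Layered search for 7:
  depth 0: {0}
  depth 1: {1}
  depth 2: {2}
7 never appears.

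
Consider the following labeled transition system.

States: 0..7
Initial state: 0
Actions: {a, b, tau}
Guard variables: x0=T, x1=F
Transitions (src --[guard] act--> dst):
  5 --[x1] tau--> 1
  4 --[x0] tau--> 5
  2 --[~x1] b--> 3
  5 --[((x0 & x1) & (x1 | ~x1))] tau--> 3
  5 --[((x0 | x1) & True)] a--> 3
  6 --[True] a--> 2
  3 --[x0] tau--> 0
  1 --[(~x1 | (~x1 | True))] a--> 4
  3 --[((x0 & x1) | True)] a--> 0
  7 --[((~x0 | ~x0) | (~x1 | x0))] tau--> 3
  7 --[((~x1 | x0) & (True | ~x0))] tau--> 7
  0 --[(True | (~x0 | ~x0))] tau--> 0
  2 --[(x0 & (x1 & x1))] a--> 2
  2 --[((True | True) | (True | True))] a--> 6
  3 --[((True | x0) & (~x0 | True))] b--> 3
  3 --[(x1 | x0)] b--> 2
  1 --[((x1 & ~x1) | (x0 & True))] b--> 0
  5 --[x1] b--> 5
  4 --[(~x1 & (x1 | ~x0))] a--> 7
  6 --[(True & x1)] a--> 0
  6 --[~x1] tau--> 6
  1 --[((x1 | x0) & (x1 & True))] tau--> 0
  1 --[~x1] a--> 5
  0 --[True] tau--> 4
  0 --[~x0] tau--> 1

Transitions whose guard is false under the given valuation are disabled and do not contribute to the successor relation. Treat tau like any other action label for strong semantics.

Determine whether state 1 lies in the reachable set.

Guard filter leaves 17 enabled edge(s).
Layer 0: {0}
Layer 1: {4}  cumulative {0,4}
Layer 2: {5}  cumulative {0,4,5}
Layer 3: {3}  cumulative {0,3,4,5}
Layer 4: {2}  cumulative {0,2,3,4,5}
Layer 5: {6}  cumulative {0,2,3,4,5,6}
Reach set: {0,2,3,4,5,6}

Answer: UNREACHABLE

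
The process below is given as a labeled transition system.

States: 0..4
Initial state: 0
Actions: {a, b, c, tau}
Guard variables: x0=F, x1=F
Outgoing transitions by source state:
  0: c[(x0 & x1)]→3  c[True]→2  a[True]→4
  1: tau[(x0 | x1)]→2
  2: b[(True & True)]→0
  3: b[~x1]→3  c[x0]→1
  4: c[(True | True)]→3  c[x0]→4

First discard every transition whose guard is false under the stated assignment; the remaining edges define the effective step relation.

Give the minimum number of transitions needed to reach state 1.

Answer: UNREACHABLE

Trace:
Breadth-first toward 1:
  Layer 0: {0}
  Layer 1: {2,4}
  Layer 2: {3}
1 never appears.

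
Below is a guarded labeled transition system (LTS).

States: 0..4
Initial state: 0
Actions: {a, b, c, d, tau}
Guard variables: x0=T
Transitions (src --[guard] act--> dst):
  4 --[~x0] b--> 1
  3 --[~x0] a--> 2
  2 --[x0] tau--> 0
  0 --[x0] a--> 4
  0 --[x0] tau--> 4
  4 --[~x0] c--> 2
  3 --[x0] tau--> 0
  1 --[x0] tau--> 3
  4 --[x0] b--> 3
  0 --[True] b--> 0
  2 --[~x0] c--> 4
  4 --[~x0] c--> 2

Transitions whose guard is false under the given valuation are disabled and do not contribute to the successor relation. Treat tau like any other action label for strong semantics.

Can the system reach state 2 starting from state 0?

Answer: UNREACHABLE

Working:
After dropping false guards: 7 live edges.
depth 0: {0}
depth 1: {4}  total {0,4}
depth 2: {3}  total {0,3,4}
R = {0,3,4}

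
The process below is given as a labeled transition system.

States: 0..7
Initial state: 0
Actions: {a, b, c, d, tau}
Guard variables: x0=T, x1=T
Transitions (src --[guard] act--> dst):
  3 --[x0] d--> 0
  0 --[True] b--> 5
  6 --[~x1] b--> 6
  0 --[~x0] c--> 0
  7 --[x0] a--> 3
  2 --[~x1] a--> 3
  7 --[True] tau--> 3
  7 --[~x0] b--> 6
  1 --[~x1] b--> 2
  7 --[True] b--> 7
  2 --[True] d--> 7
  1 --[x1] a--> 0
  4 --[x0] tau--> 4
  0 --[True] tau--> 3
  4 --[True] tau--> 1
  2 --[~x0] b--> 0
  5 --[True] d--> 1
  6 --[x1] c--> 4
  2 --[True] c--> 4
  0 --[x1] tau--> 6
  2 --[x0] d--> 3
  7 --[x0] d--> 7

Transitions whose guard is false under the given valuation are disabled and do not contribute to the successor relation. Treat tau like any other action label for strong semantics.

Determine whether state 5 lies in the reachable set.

Answer: REACHABLE

Working:
After dropping false guards: 16 live edges.
L0 = {0}
L1 = {3,5,6}  total {0,3,5,6}
L2 = {1,4}  total {0,1,3,4,5,6}
Reach set: {0,1,3,4,5,6}
Path to 5: b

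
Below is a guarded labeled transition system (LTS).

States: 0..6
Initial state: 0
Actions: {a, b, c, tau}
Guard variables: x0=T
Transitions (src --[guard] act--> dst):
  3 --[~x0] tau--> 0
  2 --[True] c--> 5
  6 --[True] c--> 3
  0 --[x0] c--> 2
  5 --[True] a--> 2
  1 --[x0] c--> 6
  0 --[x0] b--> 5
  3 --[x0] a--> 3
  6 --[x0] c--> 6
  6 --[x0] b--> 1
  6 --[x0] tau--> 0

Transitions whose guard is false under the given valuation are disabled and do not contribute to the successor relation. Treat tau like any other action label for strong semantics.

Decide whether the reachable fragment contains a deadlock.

Reachable = {0,2,5}
  0: b→5  c→2  [2 exit(s)]
  2: c→5  [1 exit(s)]
  5: a→2  [1 exit(s)]

Answer: DEADLOCK-FREE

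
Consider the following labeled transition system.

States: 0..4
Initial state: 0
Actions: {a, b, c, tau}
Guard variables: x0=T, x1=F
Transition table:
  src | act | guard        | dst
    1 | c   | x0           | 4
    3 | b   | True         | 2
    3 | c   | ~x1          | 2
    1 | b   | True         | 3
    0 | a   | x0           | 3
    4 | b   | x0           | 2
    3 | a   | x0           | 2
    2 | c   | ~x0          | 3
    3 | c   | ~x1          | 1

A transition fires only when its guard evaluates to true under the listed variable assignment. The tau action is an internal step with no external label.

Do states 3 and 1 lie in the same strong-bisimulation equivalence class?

Refine partition for ~:
  round 0: {{0,1,2,3,4}}
  round 1: {{0},{1},{2},{3},{4}}
stable after 2 split(s): 5 block(s)
class of 3: {3}; class of 1: {1}

Answer: NOT BISIMILAR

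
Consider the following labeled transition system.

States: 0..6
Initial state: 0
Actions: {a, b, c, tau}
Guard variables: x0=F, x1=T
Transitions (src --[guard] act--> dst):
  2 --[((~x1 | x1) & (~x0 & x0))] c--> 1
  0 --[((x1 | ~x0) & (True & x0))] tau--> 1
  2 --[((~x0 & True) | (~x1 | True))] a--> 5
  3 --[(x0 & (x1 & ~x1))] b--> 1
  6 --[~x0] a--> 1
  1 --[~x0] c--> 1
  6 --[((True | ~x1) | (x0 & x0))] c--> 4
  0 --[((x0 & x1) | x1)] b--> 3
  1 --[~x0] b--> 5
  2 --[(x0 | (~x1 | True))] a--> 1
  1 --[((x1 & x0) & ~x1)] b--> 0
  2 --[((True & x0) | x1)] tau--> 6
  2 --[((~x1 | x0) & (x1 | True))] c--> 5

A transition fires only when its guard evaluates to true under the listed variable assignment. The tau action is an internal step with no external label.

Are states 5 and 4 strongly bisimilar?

Bisimulation quotient by refinement:
  P[0] = {{0,1,2,3,4,5,6}}
  P[1] = {{0},{1},{2},{3,4,5},{6}}
stable after 2 split(s): 5 block(s)
[5]={3,4,5}  [4]={3,4,5}

Answer: BISIMILAR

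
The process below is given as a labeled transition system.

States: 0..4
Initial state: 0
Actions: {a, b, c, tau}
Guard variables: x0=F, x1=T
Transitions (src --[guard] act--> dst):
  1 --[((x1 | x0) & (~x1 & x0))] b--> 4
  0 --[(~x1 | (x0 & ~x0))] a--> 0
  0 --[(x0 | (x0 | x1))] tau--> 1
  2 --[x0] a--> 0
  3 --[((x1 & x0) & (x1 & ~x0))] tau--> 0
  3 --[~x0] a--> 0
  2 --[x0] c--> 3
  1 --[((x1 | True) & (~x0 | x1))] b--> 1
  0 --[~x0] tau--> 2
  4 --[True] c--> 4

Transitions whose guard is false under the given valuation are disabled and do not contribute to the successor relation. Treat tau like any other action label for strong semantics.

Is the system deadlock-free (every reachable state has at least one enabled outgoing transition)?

Answer: DEADLOCK at state 2

Trace:
Reach set: {0,1,2}
  0: tau→1  tau→2  [deg 2]
  1: b→1  [deg 1]
  2: ∅  [no exit]
trace reaching 2: tau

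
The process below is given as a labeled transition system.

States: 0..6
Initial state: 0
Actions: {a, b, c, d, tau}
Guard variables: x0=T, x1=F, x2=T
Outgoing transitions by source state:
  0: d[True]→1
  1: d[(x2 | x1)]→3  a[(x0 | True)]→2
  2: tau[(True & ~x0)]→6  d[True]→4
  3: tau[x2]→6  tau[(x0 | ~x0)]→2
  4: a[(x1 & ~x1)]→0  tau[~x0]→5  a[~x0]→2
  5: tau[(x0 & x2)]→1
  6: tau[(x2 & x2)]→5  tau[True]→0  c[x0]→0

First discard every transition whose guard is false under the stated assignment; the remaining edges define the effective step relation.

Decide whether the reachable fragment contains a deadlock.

Reachable = {0,1,2,3,4,5,6}
  0: d→1  [deg 1]
  1: a→2  d→3  [deg 2]
  2: d→4  [deg 1]
  3: tau→2  tau→6  [deg 2]
  4: ∅  [no exit]
  5: tau→1  [deg 1]
  6: c→0  tau→0  tau→5  [deg 3]
Path to 4: d·a·d

Answer: DEADLOCK at state 4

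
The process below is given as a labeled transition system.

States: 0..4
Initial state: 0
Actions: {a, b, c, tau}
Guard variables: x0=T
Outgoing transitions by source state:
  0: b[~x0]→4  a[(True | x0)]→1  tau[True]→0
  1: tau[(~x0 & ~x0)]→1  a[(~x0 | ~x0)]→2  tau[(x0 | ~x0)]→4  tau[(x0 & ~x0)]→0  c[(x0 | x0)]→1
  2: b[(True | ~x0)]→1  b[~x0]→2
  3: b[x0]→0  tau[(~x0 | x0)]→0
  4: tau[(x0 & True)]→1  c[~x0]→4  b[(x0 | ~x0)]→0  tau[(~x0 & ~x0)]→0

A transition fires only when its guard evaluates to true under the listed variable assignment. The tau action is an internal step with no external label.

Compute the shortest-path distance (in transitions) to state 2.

Answer: UNREACHABLE

Working:
Layered search for 2:
  Layer 0: {0}
  Layer 1: {1}
  Layer 2: {4}
2 never appears.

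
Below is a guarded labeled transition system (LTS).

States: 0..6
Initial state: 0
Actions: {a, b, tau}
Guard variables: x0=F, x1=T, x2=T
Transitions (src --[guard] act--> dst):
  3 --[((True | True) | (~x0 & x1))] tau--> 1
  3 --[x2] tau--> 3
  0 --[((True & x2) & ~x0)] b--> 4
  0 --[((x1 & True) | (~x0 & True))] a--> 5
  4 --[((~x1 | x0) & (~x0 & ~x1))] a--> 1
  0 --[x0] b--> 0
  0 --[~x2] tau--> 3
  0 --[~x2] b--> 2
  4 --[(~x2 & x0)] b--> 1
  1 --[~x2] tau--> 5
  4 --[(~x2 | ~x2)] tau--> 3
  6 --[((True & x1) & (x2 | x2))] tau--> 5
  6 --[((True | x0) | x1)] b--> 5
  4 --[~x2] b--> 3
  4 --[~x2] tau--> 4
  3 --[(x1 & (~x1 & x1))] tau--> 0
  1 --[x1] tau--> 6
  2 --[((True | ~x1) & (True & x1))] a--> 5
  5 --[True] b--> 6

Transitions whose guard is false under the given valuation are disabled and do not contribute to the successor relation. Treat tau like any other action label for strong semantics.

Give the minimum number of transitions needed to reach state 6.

Answer: 2

Analysis:
Breadth-first toward 6:
  Layer 0: {0}
  Layer 1: {4,5}
  Layer 2: {6}
first hit 6 at d=2 via a·b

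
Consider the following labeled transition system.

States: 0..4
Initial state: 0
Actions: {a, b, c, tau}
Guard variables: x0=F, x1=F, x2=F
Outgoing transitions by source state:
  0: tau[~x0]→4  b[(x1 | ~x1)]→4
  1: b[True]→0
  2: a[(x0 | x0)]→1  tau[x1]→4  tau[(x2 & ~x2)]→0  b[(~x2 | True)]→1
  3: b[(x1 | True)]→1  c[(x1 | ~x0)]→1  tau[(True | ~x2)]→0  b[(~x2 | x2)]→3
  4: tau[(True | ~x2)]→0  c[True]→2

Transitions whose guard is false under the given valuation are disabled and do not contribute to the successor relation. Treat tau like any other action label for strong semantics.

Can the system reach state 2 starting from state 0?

Answer: REACHABLE

Analysis:
10 transition(s) survive guard evaluation.
L0 = {0}
L1 = {4}  cumulative {0,4}
L2 = {2}  cumulative {0,2,4}
L3 = {1}  cumulative {0,1,2,4}
Reachable = {0,1,2,4}
trace reaching 2: tau·c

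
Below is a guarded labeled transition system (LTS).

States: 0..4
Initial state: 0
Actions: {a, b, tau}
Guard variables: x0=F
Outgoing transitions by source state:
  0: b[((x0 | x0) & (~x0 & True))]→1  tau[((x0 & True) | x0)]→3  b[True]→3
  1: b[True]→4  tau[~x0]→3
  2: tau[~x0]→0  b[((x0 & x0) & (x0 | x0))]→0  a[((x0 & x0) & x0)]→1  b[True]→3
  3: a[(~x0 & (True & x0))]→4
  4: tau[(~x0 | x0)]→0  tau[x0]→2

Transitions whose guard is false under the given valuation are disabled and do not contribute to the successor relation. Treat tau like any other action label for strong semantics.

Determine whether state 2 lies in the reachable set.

Answer: UNREACHABLE

Working:
6 transition(s) survive guard evaluation.
Layer 0: {0}
Layer 1: {3}  now seen {0,3}
R = {0,3}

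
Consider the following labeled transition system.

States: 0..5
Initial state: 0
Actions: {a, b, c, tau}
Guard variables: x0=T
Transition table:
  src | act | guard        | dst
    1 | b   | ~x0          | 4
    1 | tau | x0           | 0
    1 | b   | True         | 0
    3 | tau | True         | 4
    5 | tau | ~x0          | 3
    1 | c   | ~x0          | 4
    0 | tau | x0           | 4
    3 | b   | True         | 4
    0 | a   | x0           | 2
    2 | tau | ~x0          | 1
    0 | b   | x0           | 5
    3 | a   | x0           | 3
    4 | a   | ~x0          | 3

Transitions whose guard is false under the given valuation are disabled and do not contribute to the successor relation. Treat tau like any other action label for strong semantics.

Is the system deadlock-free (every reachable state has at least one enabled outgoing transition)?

R = {0,2,4,5}
  0: a→2  b→5  tau→4  [3 exit(s)]
  2: ∅  [STUCK]
  4: ∅  [STUCK]
  5: ∅  [STUCK]
witness 2: a

Answer: DEADLOCK at state 2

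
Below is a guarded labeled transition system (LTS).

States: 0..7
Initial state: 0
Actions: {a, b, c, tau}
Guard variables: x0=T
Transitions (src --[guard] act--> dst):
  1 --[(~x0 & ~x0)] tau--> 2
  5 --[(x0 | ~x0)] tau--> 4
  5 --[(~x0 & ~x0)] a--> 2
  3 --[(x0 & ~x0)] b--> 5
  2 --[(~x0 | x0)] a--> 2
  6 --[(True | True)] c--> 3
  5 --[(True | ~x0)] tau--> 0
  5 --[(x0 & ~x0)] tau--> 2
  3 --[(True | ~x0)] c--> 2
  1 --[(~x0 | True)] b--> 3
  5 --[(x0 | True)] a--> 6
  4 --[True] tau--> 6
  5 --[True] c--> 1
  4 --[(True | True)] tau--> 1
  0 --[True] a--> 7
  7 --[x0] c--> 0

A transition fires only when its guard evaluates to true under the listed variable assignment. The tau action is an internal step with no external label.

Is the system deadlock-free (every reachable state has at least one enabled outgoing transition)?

Answer: DEADLOCK-FREE

Analysis:
Reachable = {0,7}
  0: a→7  [1 out]
  7: c→0  [1 out]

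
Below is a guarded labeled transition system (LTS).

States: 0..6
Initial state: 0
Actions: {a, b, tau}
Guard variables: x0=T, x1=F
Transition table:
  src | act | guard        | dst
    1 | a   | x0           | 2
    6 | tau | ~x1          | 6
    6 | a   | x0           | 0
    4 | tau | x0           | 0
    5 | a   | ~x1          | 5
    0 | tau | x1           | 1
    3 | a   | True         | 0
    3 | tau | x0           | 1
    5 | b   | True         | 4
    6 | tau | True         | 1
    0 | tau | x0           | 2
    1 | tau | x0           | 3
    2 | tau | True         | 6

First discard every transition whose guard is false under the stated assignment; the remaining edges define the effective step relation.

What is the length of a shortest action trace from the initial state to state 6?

Answer: 2

Trace:
BFS to 6:
  depth 0: {0}
  depth 1: {2}
  depth 2: {6}
first hit 6 at d=2 via tau·tau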